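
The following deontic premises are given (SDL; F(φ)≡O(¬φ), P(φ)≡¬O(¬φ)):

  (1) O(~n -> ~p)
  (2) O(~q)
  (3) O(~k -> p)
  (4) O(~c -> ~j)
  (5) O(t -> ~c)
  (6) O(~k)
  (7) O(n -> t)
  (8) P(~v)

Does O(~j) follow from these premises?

Yes

From premise 6 we have O(~k).
With premise 3, O(~k -> p), the K-axiom yields O(p).
Premise 1 is O(~n -> ~p); contrapositively O(p -> n). Since O(p) holds, K gives O(n).
With premise 7, O(n -> t), the K-axiom yields O(t).
From O(t) and premise 5, O(t -> ~c), we obtain O(~c).
With premise 4, O(~c -> ~j), the K-axiom yields O(~j).
Premises 2, 8 do not contribute to this derivation.
So O(~j) follows.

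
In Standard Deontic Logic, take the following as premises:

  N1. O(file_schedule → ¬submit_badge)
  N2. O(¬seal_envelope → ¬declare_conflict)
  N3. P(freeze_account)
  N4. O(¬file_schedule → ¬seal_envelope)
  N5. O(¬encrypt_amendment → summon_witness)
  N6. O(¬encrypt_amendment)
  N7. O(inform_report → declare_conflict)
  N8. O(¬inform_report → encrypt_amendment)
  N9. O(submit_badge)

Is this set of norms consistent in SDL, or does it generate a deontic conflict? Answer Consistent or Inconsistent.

Inconsistent

From premise 9 we have O(submit_badge).
The contrapositive of premise 1 (O(file_schedule → ¬submit_badge)) is O(submit_badge → ¬file_schedule), and O(submit_badge) is already established, so O(¬file_schedule).
Premise 4 is O(¬file_schedule → ¬seal_envelope); since O(¬file_schedule), deontic closure gives O(¬seal_envelope).
From O(¬seal_envelope) and premise 2, O(¬seal_envelope → ¬declare_conflict), we obtain O(¬declare_conflict).
The contrapositive of premise 7 (O(inform_report → declare_conflict)) is O(¬declare_conflict → ¬inform_report), and O(¬declare_conflict) is already established, so O(¬inform_report).
Premise 8 is O(¬inform_report → encrypt_amendment); since O(¬inform_report), deontic closure gives O(encrypt_amendment).
Yet premise 6 states O(¬encrypt_amendment).
We now have both O(encrypt_amendment) and O(¬encrypt_amendment) — encrypt_amendment is simultaneously obligatory and forbidden, violating the D-axiom.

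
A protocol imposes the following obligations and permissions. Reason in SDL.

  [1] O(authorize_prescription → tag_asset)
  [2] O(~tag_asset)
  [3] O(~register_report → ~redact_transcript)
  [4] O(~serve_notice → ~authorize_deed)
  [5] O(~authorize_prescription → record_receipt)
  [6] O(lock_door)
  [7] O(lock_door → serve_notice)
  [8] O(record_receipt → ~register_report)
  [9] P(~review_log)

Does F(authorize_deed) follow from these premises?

Premise 4 is O(~serve_notice → ~authorize_deed), but O(~serve_notice) is not derivable from the premises, so it does not yield O(~authorize_deed).
No other premise forces O(~authorize_deed). An ideal world satisfying every premise can still have authorize_deed true, so F(authorize_deed) is not derivable.

No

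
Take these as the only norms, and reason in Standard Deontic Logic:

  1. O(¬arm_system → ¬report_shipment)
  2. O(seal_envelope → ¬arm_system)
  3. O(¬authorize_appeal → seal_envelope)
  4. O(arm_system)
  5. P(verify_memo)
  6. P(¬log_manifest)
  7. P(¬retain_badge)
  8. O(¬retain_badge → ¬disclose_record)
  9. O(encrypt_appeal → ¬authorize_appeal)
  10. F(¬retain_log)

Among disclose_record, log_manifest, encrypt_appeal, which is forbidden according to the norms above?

encrypt_appeal

From premise 4 we have O(arm_system).
Premise 2 is O(seal_envelope → ¬arm_system); contrapositively O(arm_system → ¬seal_envelope). Since O(arm_system) holds, K gives O(¬seal_envelope).
The contrapositive of premise 3 (O(¬authorize_appeal → seal_envelope)) is O(¬seal_envelope → authorize_appeal), and O(¬seal_envelope) is already established, so O(authorize_appeal).
Premise 9 is O(encrypt_appeal → ¬authorize_appeal); contrapositively O(authorize_appeal → ¬encrypt_appeal). Since O(authorize_appeal) holds, K gives O(¬encrypt_appeal).
So O(¬encrypt_appeal) holds, i.e. encrypt_appeal is forbidden. None of the other listed options is forbidden under the premises.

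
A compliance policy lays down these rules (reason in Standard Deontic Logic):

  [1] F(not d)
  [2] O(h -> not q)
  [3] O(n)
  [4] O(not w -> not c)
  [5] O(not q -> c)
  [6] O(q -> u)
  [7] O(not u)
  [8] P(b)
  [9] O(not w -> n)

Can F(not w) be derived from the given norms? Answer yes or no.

Yes

Premise 7 gives O(not u).
The contrapositive of premise 6 (O(q -> u)) is O(not u -> not q), and O(not u) is already established, so O(not q).
Applying K to premise 5 (O(not q -> c)) and O(not q) yields O(c).
Premise 4 is O(not w -> not c); contrapositively O(c -> w). Since O(c) holds, K gives O(w).
Premises 1, 2, 3, 8, 9 do not contribute to this derivation.
So O(w) holds, i.e. F(not w). The claim follows.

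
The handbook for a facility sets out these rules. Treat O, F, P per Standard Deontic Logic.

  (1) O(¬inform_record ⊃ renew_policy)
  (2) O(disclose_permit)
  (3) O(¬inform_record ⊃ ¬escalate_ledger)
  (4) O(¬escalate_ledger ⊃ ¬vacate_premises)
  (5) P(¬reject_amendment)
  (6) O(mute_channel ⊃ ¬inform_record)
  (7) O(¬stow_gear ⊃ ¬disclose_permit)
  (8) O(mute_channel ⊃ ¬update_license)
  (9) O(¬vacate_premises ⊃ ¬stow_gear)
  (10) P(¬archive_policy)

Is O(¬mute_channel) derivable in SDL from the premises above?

Premise 2 states O(disclose_permit) outright.
Premise 7, O(¬stow_gear ⊃ ¬disclose_permit), contraposes to O(disclose_permit ⊃ stow_gear); with O(disclose_permit) we get O(stow_gear).
Premise 9 is O(¬vacate_premises ⊃ ¬stow_gear); contrapositively O(stow_gear ⊃ vacate_premises). Since O(stow_gear) holds, K gives O(vacate_premises).
The contrapositive of premise 4 (O(¬escalate_ledger ⊃ ¬vacate_premises)) is O(vacate_premises ⊃ escalate_ledger), and O(vacate_premises) is already established, so O(escalate_ledger).
Premise 3, O(¬inform_record ⊃ ¬escalate_ledger), contraposes to O(escalate_ledger ⊃ inform_record); with O(escalate_ledger) we get O(inform_record).
The contrapositive of premise 6 (O(mute_channel ⊃ ¬inform_record)) is O(inform_record ⊃ ¬mute_channel), and O(inform_record) is already established, so O(¬mute_channel).
Premises 1, 5, 8, 10 do not contribute to this derivation.
So O(¬mute_channel) follows.

Yes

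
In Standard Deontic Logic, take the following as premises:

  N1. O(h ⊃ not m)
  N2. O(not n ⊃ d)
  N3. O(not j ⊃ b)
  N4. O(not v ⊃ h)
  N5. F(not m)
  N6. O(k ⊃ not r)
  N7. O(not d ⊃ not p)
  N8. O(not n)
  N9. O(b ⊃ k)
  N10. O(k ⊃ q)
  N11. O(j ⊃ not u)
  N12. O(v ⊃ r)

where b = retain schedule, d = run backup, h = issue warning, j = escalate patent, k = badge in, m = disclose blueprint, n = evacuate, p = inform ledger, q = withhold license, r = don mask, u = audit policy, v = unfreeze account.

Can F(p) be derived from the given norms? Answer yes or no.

Premise 7 is O(not d ⊃ not p), but O(not d) is not derivable from the premises, so it does not yield O(not p).
No other premise forces O(not p). An ideal world satisfying every premise can still have p true, so F(p) is not derivable.

No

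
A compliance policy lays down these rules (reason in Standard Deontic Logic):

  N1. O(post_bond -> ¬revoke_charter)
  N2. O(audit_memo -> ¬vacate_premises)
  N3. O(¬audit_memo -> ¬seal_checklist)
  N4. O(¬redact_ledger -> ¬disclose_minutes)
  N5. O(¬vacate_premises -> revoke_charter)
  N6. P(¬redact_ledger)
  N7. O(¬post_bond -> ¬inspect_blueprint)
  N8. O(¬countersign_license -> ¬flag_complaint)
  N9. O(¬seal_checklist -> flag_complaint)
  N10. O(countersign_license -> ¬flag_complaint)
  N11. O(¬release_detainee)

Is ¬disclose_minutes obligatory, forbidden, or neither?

Neither

Premise 4 is O(¬redact_ledger -> ¬disclose_minutes), but O(¬redact_ledger) is not derivable from the premises (the permission P(¬redact_ledger) asserts only ¬O(redact_ledger), not O(¬redact_ledger)), so it does not yield O(¬disclose_minutes).
No premise or chain of K-axiom applications forces O(¬disclose_minutes), and none forces O(disclose_minutes). So ¬disclose_minutes is neither obligatory nor forbidden under these norms.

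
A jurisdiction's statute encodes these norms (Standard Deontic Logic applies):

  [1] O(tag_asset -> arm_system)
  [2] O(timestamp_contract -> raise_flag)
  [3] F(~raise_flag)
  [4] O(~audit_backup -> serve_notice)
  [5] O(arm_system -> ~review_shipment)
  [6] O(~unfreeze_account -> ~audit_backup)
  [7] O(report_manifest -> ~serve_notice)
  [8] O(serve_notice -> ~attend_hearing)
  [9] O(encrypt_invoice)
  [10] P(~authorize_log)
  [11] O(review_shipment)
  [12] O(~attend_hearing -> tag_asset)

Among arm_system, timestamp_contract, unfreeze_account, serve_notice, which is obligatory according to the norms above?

unfreeze_account

Premise 11 gives O(review_shipment).
The contrapositive of premise 5 (O(arm_system -> ~review_shipment)) is O(review_shipment -> ~arm_system), and O(review_shipment) is already established, so O(~arm_system).
The contrapositive of premise 1 (O(tag_asset -> arm_system)) is O(~arm_system -> ~tag_asset), and O(~arm_system) is already established, so O(~tag_asset).
The contrapositive of premise 12 (O(~attend_hearing -> tag_asset)) is O(~tag_asset -> attend_hearing), and O(~tag_asset) is already established, so O(attend_hearing).
The contrapositive of premise 8 (O(serve_notice -> ~attend_hearing)) is O(attend_hearing -> ~serve_notice), and O(attend_hearing) is already established, so O(~serve_notice).
Premise 4, O(~audit_backup -> serve_notice), contraposes to O(~serve_notice -> audit_backup); with O(~serve_notice) we get O(audit_backup).
Premise 6 is O(~unfreeze_account -> ~audit_backup); contrapositively O(audit_backup -> unfreeze_account). Since O(audit_backup) holds, K gives O(unfreeze_account).
So O(unfreeze_account) holds — unfreeze_account is obligatory. None of the other listed options is made obligatory by any chain of premises.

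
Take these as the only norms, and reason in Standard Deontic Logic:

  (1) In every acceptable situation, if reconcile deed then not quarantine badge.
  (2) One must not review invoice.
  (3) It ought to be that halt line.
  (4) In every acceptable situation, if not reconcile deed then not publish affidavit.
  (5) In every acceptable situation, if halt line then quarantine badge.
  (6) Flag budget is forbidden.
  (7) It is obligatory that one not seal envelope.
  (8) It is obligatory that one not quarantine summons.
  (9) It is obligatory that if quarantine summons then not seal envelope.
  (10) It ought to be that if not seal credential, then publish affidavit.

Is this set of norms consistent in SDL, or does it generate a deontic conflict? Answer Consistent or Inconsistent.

Consistent

Premise 9 is O(quarantine_summons → ¬seal_envelope); even if O(¬seal_envelope) held, inferring O(quarantine_summons) would be affirming the consequent — invalid.
So O(quarantine_summons) is not derivable, and the apparent clash with O(¬quarantine_summons) does not arise.
A world satisfying every obligation exists (e.g. flag_budget=false, halt_line=true, publish_affidavit=false, quarantine_badge=true, quarantine_summons=false, reconcile_deed=false, review_invoice=false, seal_credential=true, seal_envelope=false); no atom is both obligatory and forbidden, so the set is consistent.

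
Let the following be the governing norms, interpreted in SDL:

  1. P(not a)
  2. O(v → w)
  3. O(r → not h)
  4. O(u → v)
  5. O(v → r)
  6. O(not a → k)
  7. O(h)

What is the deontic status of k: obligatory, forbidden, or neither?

Neither

Premise 6 is O(not a → k), but O(not a) is not derivable from the premises (the permission P(not a) asserts only not O(a), not O(not a)), so it does not yield O(k).
No premise or chain of K-axiom applications forces O(k), and none forces O(not k). So k is neither obligatory nor forbidden under these norms.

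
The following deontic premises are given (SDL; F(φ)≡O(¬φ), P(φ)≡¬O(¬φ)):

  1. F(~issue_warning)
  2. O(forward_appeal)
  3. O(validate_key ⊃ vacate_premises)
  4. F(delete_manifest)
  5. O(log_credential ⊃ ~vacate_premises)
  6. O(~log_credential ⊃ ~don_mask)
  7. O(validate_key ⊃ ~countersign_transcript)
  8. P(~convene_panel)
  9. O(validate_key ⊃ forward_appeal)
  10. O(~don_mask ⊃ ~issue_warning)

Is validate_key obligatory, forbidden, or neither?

F(~issue_warning) at premise 1 means O(issue_warning).
Premise 10, O(~don_mask ⊃ ~issue_warning), contraposes to O(issue_warning ⊃ don_mask); with O(issue_warning) we get O(don_mask).
Premise 6 is O(~log_credential ⊃ ~don_mask); contrapositively O(don_mask ⊃ log_credential). Since O(don_mask) holds, K gives O(log_credential).
Premise 5 is O(log_credential ⊃ ~vacate_premises); since O(log_credential), deontic closure gives O(~vacate_premises).
The contrapositive of premise 3 (O(validate_key ⊃ vacate_premises)) is O(~vacate_premises ⊃ ~validate_key), and O(~vacate_premises) is already established, so O(~validate_key).
Premises 2, 4, 7, 8, 9 do not contribute to this derivation.
Thus O(~validate_key), which is F(validate_key): validate_key is forbidden.

Forbidden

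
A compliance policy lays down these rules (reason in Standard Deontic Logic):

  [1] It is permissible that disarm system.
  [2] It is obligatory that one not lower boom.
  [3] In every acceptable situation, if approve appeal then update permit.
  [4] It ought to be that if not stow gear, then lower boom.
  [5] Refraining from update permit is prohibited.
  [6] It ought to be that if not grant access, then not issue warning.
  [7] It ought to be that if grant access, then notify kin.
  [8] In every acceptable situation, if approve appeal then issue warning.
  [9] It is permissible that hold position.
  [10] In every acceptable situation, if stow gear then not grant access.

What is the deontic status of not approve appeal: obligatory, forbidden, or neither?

Obligatory

Premise 2 gives O(¬lower_boom).
The contrapositive of premise 4 (O(¬stow_gear → lower_boom)) is O(¬lower_boom → stow_gear), and O(¬lower_boom) is already established, so O(stow_gear).
From O(stow_gear) and premise 10, O(stow_gear → ¬grant_access), we obtain O(¬grant_access).
Premise 6 is O(¬grant_access → ¬issue_warning); since O(¬grant_access), deontic closure gives O(¬issue_warning).
The contrapositive of premise 8 (O(approve_appeal → issue_warning)) is O(¬issue_warning → ¬approve_appeal), and O(¬issue_warning) is already established, so O(¬approve_appeal).
Premises 1, 3, 5, 7, 9 do not contribute to this derivation.
Hence ¬approve_appeal is obligatory.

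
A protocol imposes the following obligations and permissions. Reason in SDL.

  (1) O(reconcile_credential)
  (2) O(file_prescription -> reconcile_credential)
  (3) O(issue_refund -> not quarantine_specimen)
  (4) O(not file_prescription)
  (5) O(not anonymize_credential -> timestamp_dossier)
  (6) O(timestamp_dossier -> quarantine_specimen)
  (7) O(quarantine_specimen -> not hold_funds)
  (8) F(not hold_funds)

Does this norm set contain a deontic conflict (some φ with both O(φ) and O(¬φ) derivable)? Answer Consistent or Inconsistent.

Premise 2 is O(file_prescription -> reconcile_credential); even if O(reconcile_credential) held, inferring O(file_prescription) would be affirming the consequent — invalid.
So O(file_prescription) is not derivable, and the apparent clash with O(not file_prescription) does not arise.
A world satisfying every obligation exists (e.g. anonymize_credential=true, file_prescription=false, hold_funds=true, issue_refund=false, quarantine_specimen=false, reconcile_credential=true, timestamp_dossier=false); no atom is both obligatory and forbidden, so the set is consistent.

Consistent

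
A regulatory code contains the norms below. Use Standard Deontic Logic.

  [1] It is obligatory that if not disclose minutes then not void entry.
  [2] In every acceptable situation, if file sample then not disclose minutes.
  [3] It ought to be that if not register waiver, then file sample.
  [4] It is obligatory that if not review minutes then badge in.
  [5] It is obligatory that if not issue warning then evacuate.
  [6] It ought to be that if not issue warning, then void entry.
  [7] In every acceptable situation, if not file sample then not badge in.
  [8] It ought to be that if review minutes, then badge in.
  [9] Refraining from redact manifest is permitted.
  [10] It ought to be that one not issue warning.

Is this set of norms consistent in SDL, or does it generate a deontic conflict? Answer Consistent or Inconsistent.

Inconsistent

Premises 4 and 8 cover both cases: O(¬review_minutes → badge_in) and O(review_minutes → badge_in). Since ¬review_minutes ∨ review_minutes is a tautology, O(badge_in) follows.
Premise 7, O(¬file_sample → ¬badge_in), contraposes to O(badge_in → file_sample); with O(badge_in) we get O(file_sample).
Applying K to premise 2 (O(file_sample → ¬disclose_minutes)) and O(file_sample) yields O(¬disclose_minutes).
Applying K to premise 1 (O(¬disclose_minutes → ¬void_entry)) and O(¬disclose_minutes) yields O(¬void_entry).
The contrapositive of premise 6 (O(¬issue_warning → void_entry)) is O(¬void_entry → issue_warning), and O(¬void_entry) is already established, so O(issue_warning).
However, premise 10 gives O(¬issue_warning).
We now have both O(issue_warning) and O(¬issue_warning) — issue_warning is simultaneously obligatory and forbidden, violating the D-axiom.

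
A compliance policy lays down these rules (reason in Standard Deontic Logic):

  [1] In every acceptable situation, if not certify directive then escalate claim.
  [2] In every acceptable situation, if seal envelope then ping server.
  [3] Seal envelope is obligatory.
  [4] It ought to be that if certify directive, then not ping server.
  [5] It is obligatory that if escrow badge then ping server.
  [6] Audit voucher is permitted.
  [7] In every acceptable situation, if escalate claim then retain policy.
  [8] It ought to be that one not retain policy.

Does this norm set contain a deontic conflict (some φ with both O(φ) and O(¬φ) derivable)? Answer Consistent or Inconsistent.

Inconsistent

From premise 3 we have O(seal_envelope).
Applying K to premise 2 (O(seal_envelope → ping_server)) and O(seal_envelope) yields O(ping_server).
The contrapositive of premise 4 (O(certify_directive → ¬ping_server)) is O(ping_server → ¬certify_directive), and O(ping_server) is already established, so O(¬certify_directive).
With premise 1, O(¬certify_directive → escalate_claim), the K-axiom yields O(escalate_claim).
Premise 7 is O(escalate_claim → retain_policy); since O(escalate_claim), deontic closure gives O(retain_policy).
But premise 8 directly asserts O(¬retain_policy).
We now have both O(retain_policy) and O(¬retain_policy) — retain_policy is simultaneously obligatory and forbidden, violating the D-axiom.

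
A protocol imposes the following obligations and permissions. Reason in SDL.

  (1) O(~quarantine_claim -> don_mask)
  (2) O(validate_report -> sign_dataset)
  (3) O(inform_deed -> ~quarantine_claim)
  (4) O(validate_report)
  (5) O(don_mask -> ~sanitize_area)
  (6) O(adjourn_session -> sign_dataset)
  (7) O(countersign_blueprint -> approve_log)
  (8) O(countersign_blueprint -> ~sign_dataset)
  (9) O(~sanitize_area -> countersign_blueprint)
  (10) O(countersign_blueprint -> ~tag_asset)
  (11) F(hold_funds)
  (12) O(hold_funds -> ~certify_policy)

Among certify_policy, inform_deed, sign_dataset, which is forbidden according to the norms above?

inform_deed

Premise 4 states O(validate_report) outright.
Premise 2 is O(validate_report -> sign_dataset); since O(validate_report), deontic closure gives O(sign_dataset).
Premise 8, O(countersign_blueprint -> ~sign_dataset), contraposes to O(sign_dataset -> ~countersign_blueprint); with O(sign_dataset) we get O(~countersign_blueprint).
Premise 9 is O(~sanitize_area -> countersign_blueprint); contrapositively O(~countersign_blueprint -> sanitize_area). Since O(~countersign_blueprint) holds, K gives O(sanitize_area).
The contrapositive of premise 5 (O(don_mask -> ~sanitize_area)) is O(sanitize_area -> ~don_mask), and O(sanitize_area) is already established, so O(~don_mask).
Premise 1 is O(~quarantine_claim -> don_mask); contrapositively O(~don_mask -> quarantine_claim). Since O(~don_mask) holds, K gives O(quarantine_claim).
Premise 3, O(inform_deed -> ~quarantine_claim), contraposes to O(quarantine_claim -> ~inform_deed); with O(quarantine_claim) we get O(~inform_deed).
So O(~inform_deed) holds, i.e. inform_deed is forbidden. None of the other listed options is forbidden under the premises.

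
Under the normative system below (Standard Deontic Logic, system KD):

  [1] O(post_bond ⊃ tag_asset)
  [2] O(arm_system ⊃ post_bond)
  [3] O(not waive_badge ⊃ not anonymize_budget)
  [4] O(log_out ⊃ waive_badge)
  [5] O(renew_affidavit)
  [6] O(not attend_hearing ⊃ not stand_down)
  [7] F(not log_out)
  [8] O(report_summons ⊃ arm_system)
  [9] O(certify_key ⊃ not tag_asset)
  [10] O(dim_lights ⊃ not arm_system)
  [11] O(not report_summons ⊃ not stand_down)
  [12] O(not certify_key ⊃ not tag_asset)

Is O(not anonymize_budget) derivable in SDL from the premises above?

No

Premise 3 is O(not waive_badge ⊃ not anonymize_budget), but O(not waive_badge) is not derivable from the premises, so it does not yield O(not anonymize_budget).
No other premise forces O(not anonymize_budget). An ideal world satisfying every premise can still have not anonymize_budget false, so O(not anonymize_budget) is not derivable.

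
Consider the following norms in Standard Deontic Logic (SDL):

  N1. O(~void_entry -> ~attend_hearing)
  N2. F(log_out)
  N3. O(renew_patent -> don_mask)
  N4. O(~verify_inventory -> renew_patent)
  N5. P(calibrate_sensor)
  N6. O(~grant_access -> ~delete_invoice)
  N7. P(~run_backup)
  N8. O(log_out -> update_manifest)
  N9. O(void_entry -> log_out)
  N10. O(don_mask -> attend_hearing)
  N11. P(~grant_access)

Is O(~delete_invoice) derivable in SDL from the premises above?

No

Premise 6 is O(~grant_access -> ~delete_invoice), but O(~grant_access) is not derivable from the premises (the permission P(~grant_access) asserts only ~O(grant_access), not O(~grant_access)), so it does not yield O(~delete_invoice).
No other premise forces O(~delete_invoice). An ideal world satisfying every premise can still have ~delete_invoice false, so O(~delete_invoice) is not derivable.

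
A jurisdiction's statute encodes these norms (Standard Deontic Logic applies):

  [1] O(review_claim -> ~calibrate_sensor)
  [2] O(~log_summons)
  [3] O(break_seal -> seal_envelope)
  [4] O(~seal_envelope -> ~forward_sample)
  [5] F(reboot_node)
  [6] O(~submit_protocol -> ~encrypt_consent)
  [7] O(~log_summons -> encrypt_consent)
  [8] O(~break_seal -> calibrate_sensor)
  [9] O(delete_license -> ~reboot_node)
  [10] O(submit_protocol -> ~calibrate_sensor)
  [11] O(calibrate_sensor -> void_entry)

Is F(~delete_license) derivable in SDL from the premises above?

Premise 9 is O(delete_license -> ~reboot_node); even if O(~reboot_node) held, inferring O(delete_license) would be affirming the consequent — invalid.
No other premise forces O(delete_license). An ideal world satisfying every premise can still have ~delete_license true, so F(~delete_license) is not derivable.

No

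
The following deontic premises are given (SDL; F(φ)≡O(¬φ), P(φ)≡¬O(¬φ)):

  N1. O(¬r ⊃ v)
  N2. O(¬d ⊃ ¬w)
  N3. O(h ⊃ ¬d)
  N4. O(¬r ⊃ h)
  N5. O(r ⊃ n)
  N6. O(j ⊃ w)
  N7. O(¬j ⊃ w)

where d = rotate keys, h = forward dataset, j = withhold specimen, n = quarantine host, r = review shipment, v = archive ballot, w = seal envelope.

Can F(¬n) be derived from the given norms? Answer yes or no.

Yes

Premises 6 and 7 cover both cases: O(j ⊃ w) and O(¬j ⊃ w). Since j ∨ ¬j is a tautology, O(w) follows.
Premise 2, O(¬d ⊃ ¬w), contraposes to O(w ⊃ d); with O(w) we get O(d).
Premise 3 is O(h ⊃ ¬d); contrapositively O(d ⊃ ¬h). Since O(d) holds, K gives O(¬h).
Premise 4 is O(¬r ⊃ h); contrapositively O(¬h ⊃ r). Since O(¬h) holds, K gives O(r).
With premise 5, O(r ⊃ n), the K-axiom yields O(n).
Premise 1 does not contribute to this derivation.
So O(n) holds, i.e. F(¬n). The claim follows.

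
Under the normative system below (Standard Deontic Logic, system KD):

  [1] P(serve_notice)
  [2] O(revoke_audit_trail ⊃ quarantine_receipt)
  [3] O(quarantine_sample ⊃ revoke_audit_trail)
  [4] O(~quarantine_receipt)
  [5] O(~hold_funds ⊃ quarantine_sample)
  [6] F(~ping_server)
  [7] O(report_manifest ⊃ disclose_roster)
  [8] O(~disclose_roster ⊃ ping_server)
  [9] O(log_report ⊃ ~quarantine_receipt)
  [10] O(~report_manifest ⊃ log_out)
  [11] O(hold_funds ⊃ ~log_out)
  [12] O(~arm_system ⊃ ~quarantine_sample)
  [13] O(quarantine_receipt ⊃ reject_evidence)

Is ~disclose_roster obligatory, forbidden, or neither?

From premise 4 we have O(~quarantine_receipt).
Premise 2 is O(revoke_audit_trail ⊃ quarantine_receipt); contrapositively O(~quarantine_receipt ⊃ ~revoke_audit_trail). Since O(~quarantine_receipt) holds, K gives O(~revoke_audit_trail).
Premise 3, O(quarantine_sample ⊃ revoke_audit_trail), contraposes to O(~revoke_audit_trail ⊃ ~quarantine_sample); with O(~revoke_audit_trail) we get O(~quarantine_sample).
Premise 5 is O(~hold_funds ⊃ quarantine_sample); contrapositively O(~quarantine_sample ⊃ hold_funds). Since O(~quarantine_sample) holds, K gives O(hold_funds).
Applying K to premise 11 (O(hold_funds ⊃ ~log_out)) and O(hold_funds) yields O(~log_out).
Premise 10, O(~report_manifest ⊃ log_out), contraposes to O(~log_out ⊃ report_manifest); with O(~log_out) we get O(report_manifest).
Applying K to premise 7 (O(report_manifest ⊃ disclose_roster)) and O(report_manifest) yields O(disclose_roster).
Premises 1, 6, 8, 9, 12, 13 do not contribute to this derivation.
Thus O(disclose_roster), which is F(~disclose_roster): ~disclose_roster is forbidden.

Forbidden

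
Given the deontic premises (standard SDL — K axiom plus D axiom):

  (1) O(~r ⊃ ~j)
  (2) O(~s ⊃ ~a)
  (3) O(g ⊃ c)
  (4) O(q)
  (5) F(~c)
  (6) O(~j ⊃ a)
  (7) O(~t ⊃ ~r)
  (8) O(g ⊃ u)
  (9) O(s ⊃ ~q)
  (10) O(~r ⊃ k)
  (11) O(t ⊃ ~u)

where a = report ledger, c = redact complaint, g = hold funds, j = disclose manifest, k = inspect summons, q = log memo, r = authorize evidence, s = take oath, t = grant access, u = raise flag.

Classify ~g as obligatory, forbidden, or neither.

From premise 4 we have O(q).
Premise 9 is O(s ⊃ ~q); contrapositively O(q ⊃ ~s). Since O(q) holds, K gives O(~s).
With premise 2, O(~s ⊃ ~a), the K-axiom yields O(~a).
Premise 6 is O(~j ⊃ a); contrapositively O(~a ⊃ j). Since O(~a) holds, K gives O(j).
The contrapositive of premise 1 (O(~r ⊃ ~j)) is O(j ⊃ r), and O(j) is already established, so O(r).
The contrapositive of premise 7 (O(~t ⊃ ~r)) is O(r ⊃ t), and O(r) is already established, so O(t).
Premise 11 is O(t ⊃ ~u); since O(t), deontic closure gives O(~u).
The contrapositive of premise 8 (O(g ⊃ u)) is O(~u ⊃ ~g), and O(~u) is already established, so O(~g).
Premises 3, 5, 10 do not contribute to this derivation.
Hence ~g is obligatory.

Obligatory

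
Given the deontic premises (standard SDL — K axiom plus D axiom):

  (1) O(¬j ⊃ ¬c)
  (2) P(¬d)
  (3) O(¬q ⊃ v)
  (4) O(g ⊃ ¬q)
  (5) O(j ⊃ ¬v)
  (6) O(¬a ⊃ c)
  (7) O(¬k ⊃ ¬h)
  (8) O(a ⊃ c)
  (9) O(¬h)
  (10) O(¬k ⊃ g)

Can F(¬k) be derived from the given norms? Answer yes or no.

Premises 6 and 8 are O(¬a ⊃ c) and O(a ⊃ c); every ideal world satisfies ¬a or a, so in either case c holds — hence O(c).
Premise 1 is O(¬j ⊃ ¬c); contrapositively O(c ⊃ j). Since O(c) holds, K gives O(j).
Premise 5 is O(j ⊃ ¬v); since O(j), deontic closure gives O(¬v).
Premise 3 is O(¬q ⊃ v); contrapositively O(¬v ⊃ q). Since O(¬v) holds, K gives O(q).
Premise 4, O(g ⊃ ¬q), contraposes to O(q ⊃ ¬g); with O(q) we get O(¬g).
Premise 10 is O(¬k ⊃ g); contrapositively O(¬g ⊃ k). Since O(¬g) holds, K gives O(k).
Premises 2, 7, 9 do not contribute to this derivation.
So O(k) holds, i.e. F(¬k). The claim follows.

Yes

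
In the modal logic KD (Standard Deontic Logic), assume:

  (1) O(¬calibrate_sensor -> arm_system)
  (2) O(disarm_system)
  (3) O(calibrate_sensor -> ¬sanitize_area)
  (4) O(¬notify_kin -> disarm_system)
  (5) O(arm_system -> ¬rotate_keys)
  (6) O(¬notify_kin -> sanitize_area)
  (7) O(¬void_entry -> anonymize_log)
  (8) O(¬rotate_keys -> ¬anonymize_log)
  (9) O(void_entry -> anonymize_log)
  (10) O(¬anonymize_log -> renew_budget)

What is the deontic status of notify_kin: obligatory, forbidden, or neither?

Obligatory

Premises 7 and 9 are O(¬void_entry -> anonymize_log) and O(void_entry -> anonymize_log); every ideal world satisfies ¬void_entry or void_entry, so in either case anonymize_log holds — hence O(anonymize_log).
Premise 8, O(¬rotate_keys -> ¬anonymize_log), contraposes to O(anonymize_log -> rotate_keys); with O(anonymize_log) we get O(rotate_keys).
Premise 5, O(arm_system -> ¬rotate_keys), contraposes to O(rotate_keys -> ¬arm_system); with O(rotate_keys) we get O(¬arm_system).
Premise 1 is O(¬calibrate_sensor -> arm_system); contrapositively O(¬arm_system -> calibrate_sensor). Since O(¬arm_system) holds, K gives O(calibrate_sensor).
Applying K to premise 3 (O(calibrate_sensor -> ¬sanitize_area)) and O(calibrate_sensor) yields O(¬sanitize_area).
The contrapositive of premise 6 (O(¬notify_kin -> sanitize_area)) is O(¬sanitize_area -> notify_kin), and O(¬sanitize_area) is already established, so O(notify_kin).
Premises 2, 4, 10 do not contribute to this derivation.
Hence notify_kin is obligatory.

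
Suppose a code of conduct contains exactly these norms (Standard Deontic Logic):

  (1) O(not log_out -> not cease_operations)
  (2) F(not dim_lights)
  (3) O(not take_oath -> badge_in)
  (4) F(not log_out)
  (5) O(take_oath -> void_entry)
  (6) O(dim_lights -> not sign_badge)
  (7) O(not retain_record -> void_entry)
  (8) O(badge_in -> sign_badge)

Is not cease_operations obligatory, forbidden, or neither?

Neither

Premise 1 is O(not log_out -> not cease_operations), but O(not log_out) is not derivable from the premises, so it does not yield O(not cease_operations).
No premise or chain of K-axiom applications forces O(not cease_operations), and none forces O(cease_operations). So not cease_operations is neither obligatory nor forbidden under these norms.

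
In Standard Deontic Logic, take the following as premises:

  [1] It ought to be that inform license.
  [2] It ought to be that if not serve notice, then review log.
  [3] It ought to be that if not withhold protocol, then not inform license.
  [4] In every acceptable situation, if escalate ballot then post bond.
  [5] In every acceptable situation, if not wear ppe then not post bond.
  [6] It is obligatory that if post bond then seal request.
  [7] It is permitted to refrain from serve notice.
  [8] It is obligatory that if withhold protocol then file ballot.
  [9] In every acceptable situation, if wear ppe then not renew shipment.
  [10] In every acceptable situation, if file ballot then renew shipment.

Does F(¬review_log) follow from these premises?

Premise 2 is O(¬serve_notice → review_log), but O(¬serve_notice) is not derivable from the premises (the permission P(¬serve_notice) asserts only ¬O(serve_notice), not O(¬serve_notice)), so it does not yield O(review_log).
No other premise forces O(review_log). An ideal world satisfying every premise can still have ¬review_log true, so F(¬review_log) is not derivable.

No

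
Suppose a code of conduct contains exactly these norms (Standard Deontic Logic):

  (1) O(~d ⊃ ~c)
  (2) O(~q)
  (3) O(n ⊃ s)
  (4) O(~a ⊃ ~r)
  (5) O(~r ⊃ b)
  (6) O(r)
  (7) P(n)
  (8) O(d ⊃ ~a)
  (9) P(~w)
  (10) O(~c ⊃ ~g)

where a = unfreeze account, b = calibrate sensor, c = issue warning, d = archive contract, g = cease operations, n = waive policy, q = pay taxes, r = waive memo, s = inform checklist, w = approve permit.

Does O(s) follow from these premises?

Premise 3 is O(n ⊃ s), but O(n) is not derivable from the premises (the permission P(n) asserts only ~O(~n), not O(n)), so it does not yield O(s).
No other premise forces O(s). An ideal world satisfying every premise can still have s false, so O(s) is not derivable.

No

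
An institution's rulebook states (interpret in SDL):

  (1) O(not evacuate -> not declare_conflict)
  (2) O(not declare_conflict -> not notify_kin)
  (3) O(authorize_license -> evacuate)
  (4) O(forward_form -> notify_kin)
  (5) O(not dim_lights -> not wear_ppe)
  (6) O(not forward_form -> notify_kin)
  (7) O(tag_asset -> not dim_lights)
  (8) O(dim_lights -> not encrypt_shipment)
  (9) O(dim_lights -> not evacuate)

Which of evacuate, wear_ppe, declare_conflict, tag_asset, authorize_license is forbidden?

wear_ppe

Premises 6 and 4 cover both cases: O(not forward_form -> notify_kin) and O(forward_form -> notify_kin). Since not forward_form ∨ forward_form is a tautology, O(notify_kin) follows.
Premise 2 is O(not declare_conflict -> not notify_kin); contrapositively O(notify_kin -> declare_conflict). Since O(notify_kin) holds, K gives O(declare_conflict).
Premise 1 is O(not evacuate -> not declare_conflict); contrapositively O(declare_conflict -> evacuate). Since O(declare_conflict) holds, K gives O(evacuate).
The contrapositive of premise 9 (O(dim_lights -> not evacuate)) is O(evacuate -> not dim_lights), and O(evacuate) is already established, so O(not dim_lights).
Applying K to premise 5 (O(not dim_lights -> not wear_ppe)) and O(not dim_lights) yields O(not wear_ppe).
So O(not wear_ppe) holds, i.e. wear_ppe is forbidden. None of the other listed options is forbidden under the premises.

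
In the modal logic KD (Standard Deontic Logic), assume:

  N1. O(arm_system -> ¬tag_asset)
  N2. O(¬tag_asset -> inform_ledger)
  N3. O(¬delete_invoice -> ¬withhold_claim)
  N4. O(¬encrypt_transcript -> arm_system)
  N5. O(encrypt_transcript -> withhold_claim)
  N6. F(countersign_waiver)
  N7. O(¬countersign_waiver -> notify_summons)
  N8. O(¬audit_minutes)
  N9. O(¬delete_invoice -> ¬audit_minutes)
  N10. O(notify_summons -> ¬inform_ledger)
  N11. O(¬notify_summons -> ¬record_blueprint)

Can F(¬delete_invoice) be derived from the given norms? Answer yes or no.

F(countersign_waiver) at premise 6 means O(¬countersign_waiver).
Applying K to premise 7 (O(¬countersign_waiver -> notify_summons)) and O(¬countersign_waiver) yields O(notify_summons).
Premise 10 is O(notify_summons -> ¬inform_ledger); since O(notify_summons), deontic closure gives O(¬inform_ledger).
Premise 2, O(¬tag_asset -> inform_ledger), contraposes to O(¬inform_ledger -> tag_asset); with O(¬inform_ledger) we get O(tag_asset).
The contrapositive of premise 1 (O(arm_system -> ¬tag_asset)) is O(tag_asset -> ¬arm_system), and O(tag_asset) is already established, so O(¬arm_system).
Premise 4 is O(¬encrypt_transcript -> arm_system); contrapositively O(¬arm_system -> encrypt_transcript). Since O(¬arm_system) holds, K gives O(encrypt_transcript).
Applying K to premise 5 (O(encrypt_transcript -> withhold_claim)) and O(encrypt_transcript) yields O(withhold_claim).
The contrapositive of premise 3 (O(¬delete_invoice -> ¬withhold_claim)) is O(withhold_claim -> delete_invoice), and O(withhold_claim) is already established, so O(delete_invoice).
Premises 8, 9, 11 do not contribute to this derivation.
So O(delete_invoice) holds, i.e. F(¬delete_invoice). The claim follows.

Yes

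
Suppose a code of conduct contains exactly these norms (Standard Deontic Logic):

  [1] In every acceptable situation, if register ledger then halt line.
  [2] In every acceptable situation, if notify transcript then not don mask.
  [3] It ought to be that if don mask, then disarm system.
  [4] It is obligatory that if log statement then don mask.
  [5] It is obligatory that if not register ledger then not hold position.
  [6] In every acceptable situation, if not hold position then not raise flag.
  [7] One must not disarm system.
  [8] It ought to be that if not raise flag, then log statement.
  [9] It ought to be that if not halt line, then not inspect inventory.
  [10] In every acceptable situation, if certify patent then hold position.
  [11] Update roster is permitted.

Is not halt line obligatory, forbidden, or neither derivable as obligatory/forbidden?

F(disarm_system) at premise 7 means O(¬disarm_system).
Premise 3, O(don_mask → disarm_system), contraposes to O(¬disarm_system → ¬don_mask); with O(¬disarm_system) we get O(¬don_mask).
The contrapositive of premise 4 (O(log_statement → don_mask)) is O(¬don_mask → ¬log_statement), and O(¬don_mask) is already established, so O(¬log_statement).
Premise 8, O(¬raise_flag → log_statement), contraposes to O(¬log_statement → raise_flag); with O(¬log_statement) we get O(raise_flag).
Premise 6 is O(¬hold_position → ¬raise_flag); contrapositively O(raise_flag → hold_position). Since O(raise_flag) holds, K gives O(hold_position).
Premise 5, O(¬register_ledger → ¬hold_position), contraposes to O(hold_position → register_ledger); with O(hold_position) we get O(register_ledger).
With premise 1, O(register_ledger → halt_line), the K-axiom yields O(halt_line).
Premises 2, 9, 10, 11 do not contribute to this derivation.
Thus O(halt_line), which is F(¬halt_line): ¬halt_line is forbidden.

Forbidden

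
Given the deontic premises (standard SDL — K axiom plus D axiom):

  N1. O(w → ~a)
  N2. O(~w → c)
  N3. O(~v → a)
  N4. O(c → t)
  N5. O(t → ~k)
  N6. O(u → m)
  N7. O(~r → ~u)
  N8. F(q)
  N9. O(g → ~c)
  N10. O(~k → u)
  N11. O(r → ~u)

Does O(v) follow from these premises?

Premises 7 and 11 are O(~r → ~u) and O(r → ~u); every ideal world satisfies ~r or r, so in either case ~u holds — hence O(~u).
The contrapositive of premise 10 (O(~k → u)) is O(~u → k), and O(~u) is already established, so O(k).
The contrapositive of premise 5 (O(t → ~k)) is O(k → ~t), and O(k) is already established, so O(~t).
Premise 4 is O(c → t); contrapositively O(~t → ~c). Since O(~t) holds, K gives O(~c).
The contrapositive of premise 2 (O(~w → c)) is O(~c → w), and O(~c) is already established, so O(w).
From O(w) and premise 1, O(w → ~a), we obtain O(~a).
The contrapositive of premise 3 (O(~v → a)) is O(~a → v), and O(~a) is already established, so O(v).
Premises 6, 8, 9 do not contribute to this derivation.
So O(v) follows.

Yes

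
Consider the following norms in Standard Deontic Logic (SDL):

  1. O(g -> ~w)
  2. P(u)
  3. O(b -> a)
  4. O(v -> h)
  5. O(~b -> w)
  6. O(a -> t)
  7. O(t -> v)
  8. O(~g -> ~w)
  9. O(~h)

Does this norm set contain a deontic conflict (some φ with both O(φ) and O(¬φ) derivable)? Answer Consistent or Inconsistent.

Inconsistent

By case analysis on g: premise 1 gives O(g -> ~w) and premise 8 gives O(~g -> ~w), so O(~w) either way.
The contrapositive of premise 5 (O(~b -> w)) is O(~w -> b), and O(~w) is already established, so O(b).
With premise 3, O(b -> a), the K-axiom yields O(a).
Applying K to premise 6 (O(a -> t)) and O(a) yields O(t).
From O(t) and premise 7, O(t -> v), we obtain O(v).
With premise 4, O(v -> h), the K-axiom yields O(h).
Yet premise 9 states O(~h).
We now have both O(h) and O(~h) — h is simultaneously obligatory and forbidden, violating the D-axiom.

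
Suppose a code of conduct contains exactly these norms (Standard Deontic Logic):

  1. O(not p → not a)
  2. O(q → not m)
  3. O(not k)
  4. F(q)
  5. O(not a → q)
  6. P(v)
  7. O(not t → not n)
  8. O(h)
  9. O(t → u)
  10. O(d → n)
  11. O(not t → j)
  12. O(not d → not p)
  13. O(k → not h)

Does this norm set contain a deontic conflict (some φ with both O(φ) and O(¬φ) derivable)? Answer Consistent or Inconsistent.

Premise 13 is O(k → not h), but O(k) is not derivable from the premises, so it does not yield O(not h).
So O(not h) is not derivable, and the apparent clash with O(h) does not arise.
A world satisfying every obligation exists (e.g. a=true, d=true, h=true, j=false, k=false, m=false, n=true, p=true, q=false, t=true, u=true, v=false); no atom is both obligatory and forbidden, so the set is consistent.

Consistent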